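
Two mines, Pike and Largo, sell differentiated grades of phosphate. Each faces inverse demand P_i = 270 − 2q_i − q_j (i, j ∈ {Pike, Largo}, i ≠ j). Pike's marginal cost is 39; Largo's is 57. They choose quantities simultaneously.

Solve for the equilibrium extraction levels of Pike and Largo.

47.4, 41.4

Mine Pike's profit: π = q_{Pike}(270 − 2q_{Pike} − q_{Largo}) − 39q_{Pike}.
∂π/∂q_{Pike} = 231 − 4q_{Pike} − q_{Largo} = 0 ⇒ q_{Pike} = 57.75 − 0.25q_{Largo}.
Similarly q_{Largo} = 53.25 − 0.25q_{Pike}.
Plugging q_{Largo} into Pike's best response: q_{Pike} = 57.75 − 0.25(53.25 − 0.25q_{Pike}) ⇒ 0.9375q_{Pike} = 44.4375, so q_{Pike} = 47.4.
Then q_{Largo} = 53.25 − 0.25·47.4 = 41.4.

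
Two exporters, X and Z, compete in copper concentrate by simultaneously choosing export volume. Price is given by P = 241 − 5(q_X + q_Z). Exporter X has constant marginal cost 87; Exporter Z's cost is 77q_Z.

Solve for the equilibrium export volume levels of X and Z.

Exporter X's profit: π = q_X(241 − 5(q_X + q_Z)) − 87q_X.
∂π/∂q_X = 154 − 10q_X − 5q_Z = 0, so q_X = 15.4 − 0.5q_Z.
By the same steps for Z: q_Z = 16.4 − 0.5q_X.
Solving the two reaction functions simultaneously: (1 − (−0.5)(−0.5))q_X = 15.4 − 0.5·16.4, so 0.75q_X = 7.2 and q_X = 9.6.
Then q_Z = 16.4 − 0.5·9.6 = 11.6.

9.6, 11.6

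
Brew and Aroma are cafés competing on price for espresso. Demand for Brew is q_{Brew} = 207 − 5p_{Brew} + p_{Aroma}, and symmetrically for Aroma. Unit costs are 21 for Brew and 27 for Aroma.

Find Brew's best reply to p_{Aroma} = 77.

Brew's profit: π = (p_{Brew} − 21)(207 − 5p_{Brew} + p_{Aroma}).
∂π/∂p_{Brew} = 312 − 10p_{Brew} + p_{Aroma} = 0 ⇒ p_{Brew} = 31.2 + 0.1p_{Aroma}.
At p_{Aroma} = 77: p_{Brew} = 31.2 + 0.1·77 = 38.9.

38.9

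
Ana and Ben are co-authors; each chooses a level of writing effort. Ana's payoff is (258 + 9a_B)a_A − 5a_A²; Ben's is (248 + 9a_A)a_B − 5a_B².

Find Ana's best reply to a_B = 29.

Expanding Ana's payoff: 258a_A + 9a_Ba_A − 5a_A².
∂π/∂a_A = 258 + 9a_B − 10a_A = 0, so a_A = 25.8 + 0.9a_B.
At a_B = 29: a_A = 25.8 + 0.9·29 = 51.9.

51.9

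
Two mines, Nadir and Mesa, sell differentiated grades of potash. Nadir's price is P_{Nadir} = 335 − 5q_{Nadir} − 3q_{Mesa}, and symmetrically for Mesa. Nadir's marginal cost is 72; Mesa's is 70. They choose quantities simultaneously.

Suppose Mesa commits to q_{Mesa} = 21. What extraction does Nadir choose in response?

Mine Nadir's profit: π = q_{Nadir}(335 − 5q_{Nadir} − 3q_{Mesa}) − 72q_{Nadir}.
∂π/∂q_{Nadir} = 263 − 10q_{Nadir} − 3q_{Mesa} = 0 ⇒ q_{Nadir} = 26.3 − 0.3q_{Mesa}.
At q_{Mesa} = 21: q_{Nadir} = 26.3 − 0.3·21 = 20.

20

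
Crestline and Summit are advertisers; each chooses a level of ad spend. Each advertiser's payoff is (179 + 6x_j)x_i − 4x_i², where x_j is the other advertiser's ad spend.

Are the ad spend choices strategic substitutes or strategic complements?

strategic complements

Crestline's payoff is (179 + 6x_S)x_C − 4x_C².
∂π/∂x_C = 179 + 6x_S − 8x_C = 0, so x_C = 22.375 + 0.75x_S.
The best-response slope dx_C/dx_S = 0.75 > 0: the reaction function is upward-sloping, so the choices are strategic complements.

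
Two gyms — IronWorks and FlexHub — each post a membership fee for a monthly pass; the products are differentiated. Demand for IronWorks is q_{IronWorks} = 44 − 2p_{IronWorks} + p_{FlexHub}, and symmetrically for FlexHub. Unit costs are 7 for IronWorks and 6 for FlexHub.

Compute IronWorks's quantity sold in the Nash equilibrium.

24.4

IronWorks's profit: π = (p_{IronWorks} − 7)(44 − 2p_{IronWorks} + p_{FlexHub}).
∂π/∂p_{IronWorks} = 58 − 4p_{IronWorks} + p_{FlexHub} = 0 ⇒ p_{IronWorks} = 14.5 + 0.25p_{FlexHub}.
Similarly p_{FlexHub} = 14 + 0.25p_{IronWorks}.
Substituting the second reaction function into the first: p_{IronWorks} = 14.5 + 0.25(14 + 0.25p_{IronWorks}), which gives 0.9375p_{IronWorks} = 18 ⇒ p_{IronWorks} = 19.2.
Then p_{FlexHub} = 14 + 0.25·19.2 = 18.8.
q_{IronWorks} = 44 − 2·19.2 + 18.8 = 24.4.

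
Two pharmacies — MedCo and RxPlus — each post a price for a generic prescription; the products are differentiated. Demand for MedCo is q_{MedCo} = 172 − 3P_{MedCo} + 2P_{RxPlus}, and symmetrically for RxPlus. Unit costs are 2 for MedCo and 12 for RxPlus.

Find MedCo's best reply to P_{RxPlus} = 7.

MedCo's profit: π = (P_{MedCo} − 2)(172 − 3P_{MedCo} + 2P_{RxPlus}).
∂π/∂P_{MedCo} = 178 − 6P_{MedCo} + 2P_{RxPlus} = 0 ⇒ P_{MedCo} = 89/3 + (1/3)P_{RxPlus}.
At P_{RxPlus} = 7: P_{MedCo} = 89/3 + (1/3)·7 = 32.

32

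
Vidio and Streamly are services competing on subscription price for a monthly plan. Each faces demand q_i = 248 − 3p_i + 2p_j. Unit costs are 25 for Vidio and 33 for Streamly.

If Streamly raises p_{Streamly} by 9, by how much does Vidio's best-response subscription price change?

3

Vidio's profit: π = (p_{Vidio} − 25)(248 − 3p_{Vidio} + 2p_{Streamly}).
∂π/∂p_{Vidio} = 323 − 6p_{Vidio} + 2p_{Streamly} = 0 ⇒ p_{Vidio} = 323/6 + (1/3)p_{Streamly}.
The reaction-function slope is 1/3, so a 9-unit rise in p_{Streamly} moves p_{Vidio} by 1/3 × 9 = 3. Vidio's best response rises — the actions are strategic complements.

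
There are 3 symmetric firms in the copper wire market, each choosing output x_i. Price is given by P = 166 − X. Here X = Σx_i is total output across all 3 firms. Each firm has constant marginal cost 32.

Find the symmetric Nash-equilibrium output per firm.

A representative firm's profit is π_i = x_i(166 − X) − 32x_i, with X = x_i + Σ_{j≠i} x_j.
First-order condition: 134 − 2x_i − Σ_{j≠i} x_j = 0.
With identical firms, set every x_j = x: then 134 − 2x − 2x = 0, i.e. x = 134/4 = 33.5.

33.5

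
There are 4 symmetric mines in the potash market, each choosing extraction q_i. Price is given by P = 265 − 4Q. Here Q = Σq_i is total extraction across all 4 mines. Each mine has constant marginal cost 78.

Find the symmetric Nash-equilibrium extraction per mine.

A representative mine's profit is π_i = q_i(265 − 4Q) − 78q_i, with Q = q_i + Σ_{j≠i} q_j.
First-order condition: 187 − 8q_i − 4Σ_{j≠i} q_j = 0.
With identical mines, set every q_j = q: then 187 − 8q − 12q = 0, i.e. q = 187/20 = 9.35.

9.35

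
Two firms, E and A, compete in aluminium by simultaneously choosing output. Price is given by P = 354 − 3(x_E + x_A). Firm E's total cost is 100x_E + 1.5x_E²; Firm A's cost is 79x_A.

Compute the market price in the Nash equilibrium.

193.2

Firm E's profit: π = x_E(354 − 3(x_E + x_A)) − 100x_E − 1.5x_E².
∂π/∂x_E = 254 − 9x_E − 3x_A = 0, so x_E = 254/9 − (1/3)x_A.
For A: ∂π/∂x_A = 275 − 6x_A − 3x_E = 0 ⇒ x_A = 275/6 − 0.5x_E.
Plugging x_A into E's best response: x_E = 254/9 − (1/3)(275/6 − 0.5x_E) ⇒ (5/6)x_E = 233/18, so x_E = 233/15.
Then x_A = 275/6 − 0.5·(233/15) = 571/15.
Equilibrium price: P = 354 − 3·53.6 = 193.2.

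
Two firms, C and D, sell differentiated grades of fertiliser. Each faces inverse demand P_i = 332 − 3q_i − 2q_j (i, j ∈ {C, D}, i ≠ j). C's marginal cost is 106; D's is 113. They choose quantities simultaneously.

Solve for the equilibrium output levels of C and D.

Firm C's profit: π = q_C(332 − 3q_C − 2q_D) − 106q_C.
∂π/∂q_C = 226 − 6q_C − 2q_D = 0 ⇒ q_C = 113/3 − (1/3)q_D.
Similarly q_D = 36.5 − (1/3)q_C.
Substituting the second reaction function into the first: q_C = 113/3 − (1/3)(36.5 − (1/3)q_C), which gives (8/9)q_C = 25.5 ⇒ q_C = 28.6875.
Then q_D = 36.5 − (1/3)·28.6875 = 26.9375.

28.6875, 26.9375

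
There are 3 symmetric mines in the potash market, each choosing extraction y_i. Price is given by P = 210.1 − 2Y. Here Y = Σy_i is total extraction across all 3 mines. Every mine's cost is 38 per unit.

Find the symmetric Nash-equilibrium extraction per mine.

21.5125

A representative mine's profit is π_i = y_i(210.1 − 2Y) − 38y_i, with Y = y_i + Σ_{j≠i} y_j.
First-order condition: 172.1 − 4y_i − 2Σ_{j≠i} y_j = 0.
In a symmetric equilibrium every mine chooses the same y, so Σ_{j≠i} y_j = 2y. The condition becomes 172.1 − 8y = 0, giving y = 172.1/8 = 21.5125.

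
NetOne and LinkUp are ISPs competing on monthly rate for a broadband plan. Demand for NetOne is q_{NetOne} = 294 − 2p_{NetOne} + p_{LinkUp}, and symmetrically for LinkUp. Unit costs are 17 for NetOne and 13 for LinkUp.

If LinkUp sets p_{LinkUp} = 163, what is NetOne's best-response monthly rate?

122.75

NetOne's profit: π = (p_{NetOne} − 17)(294 − 2p_{NetOne} + p_{LinkUp}).
∂π/∂p_{NetOne} = 328 − 4p_{NetOne} + p_{LinkUp} = 0 ⇒ p_{NetOne} = 82 + 0.25p_{LinkUp}.
At p_{LinkUp} = 163: p_{NetOne} = 82 + 0.25·163 = 122.75.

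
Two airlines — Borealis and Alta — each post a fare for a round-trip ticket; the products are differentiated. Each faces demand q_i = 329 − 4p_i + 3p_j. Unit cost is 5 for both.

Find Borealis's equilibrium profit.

Borealis's profit: π = (p_{Borealis} − 5)(329 − 4p_{Borealis} + 3p_{Alta}).
∂π/∂p_{Borealis} = 349 − 8p_{Borealis} + 3p_{Alta} = 0 ⇒ p_{Borealis} = 43.625 + 0.375p_{Alta}.
Setting p_{Borealis} = p_{Alta} in the reaction function: p_{Borealis} = 43.625 + 0.375p_{Borealis}, so p_{Borealis} = 43.625 / 0.625 = 69.8.
q_{Borealis} = 329 − 4·69.8 + 3·69.8 = 259.2.
Profit = (69.8 − 5)·259.2 = 16796.16.

16796.16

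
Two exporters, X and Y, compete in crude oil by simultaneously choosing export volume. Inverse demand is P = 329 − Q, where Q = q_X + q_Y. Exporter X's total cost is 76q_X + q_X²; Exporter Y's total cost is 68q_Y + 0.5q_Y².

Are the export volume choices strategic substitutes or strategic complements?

Exporter X's profit: π = q_X(329 − (q_X + q_Y)) − 76q_X − q_X².
∂π/∂q_X = 253 − 4q_X − q_Y = 0, so q_X = 63.25 − 0.25q_Y.
The best-response slope dq_X/dq_Y = −0.25 < 0: the reaction function is downward-sloping, so the choices are strategic substitutes.

strategic substitutes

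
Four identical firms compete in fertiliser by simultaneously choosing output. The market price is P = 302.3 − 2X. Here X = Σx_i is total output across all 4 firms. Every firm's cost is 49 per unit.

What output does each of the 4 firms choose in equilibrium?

A representative firm's profit is π_i = x_i(302.3 − 2X) − 49x_i, with X = x_i + Σ_{j≠i} x_j.
First-order condition: 253.3 − 4x_i − 2Σ_{j≠i} x_j = 0.
With identical firms, set every x_j = x: then 253.3 − 4x − 6x = 0, i.e. x = 253.3/10 = 25.33.

25.33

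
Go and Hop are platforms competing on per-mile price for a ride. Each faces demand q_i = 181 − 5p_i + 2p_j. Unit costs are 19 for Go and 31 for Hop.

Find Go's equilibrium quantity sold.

Go's profit: π = (p_{Go} − 19)(181 − 5p_{Go} + 2p_{Hop}).
∂π/∂p_{Go} = 276 − 10p_{Go} + 2p_{Hop} = 0 ⇒ p_{Go} = 27.6 + 0.2p_{Hop}.
Similarly p_{Hop} = 33.6 + 0.2p_{Go}.
Solving the two reaction functions simultaneously: (1 − (0.2)(0.2))p_{Go} = 27.6 + 0.2·33.6, so 0.96p_{Go} = 34.32 and p_{Go} = 35.75.
Then p_{Hop} = 33.6 + 0.2·35.75 = 40.75.
q_{Go} = 181 − 5·35.75 + 2·40.75 = 83.75.

83.75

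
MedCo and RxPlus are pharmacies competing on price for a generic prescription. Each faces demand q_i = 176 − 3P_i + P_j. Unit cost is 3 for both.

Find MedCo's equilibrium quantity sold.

MedCo's profit: π = (P_{MedCo} − 3)(176 − 3P_{MedCo} + P_{RxPlus}).
∂π/∂P_{MedCo} = 185 − 6P_{MedCo} + P_{RxPlus} = 0 ⇒ P_{MedCo} = 185/6 + (1/6)P_{RxPlus}.
By symmetry P_{RxPlus} = P_{MedCo}; substituting into the reaction function, (5/6)P_{MedCo} = 185/6 and P_{MedCo} = 37.
q_{MedCo} = 176 − 3·37 + 37 = 102.

102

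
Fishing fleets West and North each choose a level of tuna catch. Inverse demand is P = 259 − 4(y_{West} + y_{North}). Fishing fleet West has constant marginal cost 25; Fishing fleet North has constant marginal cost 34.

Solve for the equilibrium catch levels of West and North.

Fishing fleet West's profit: π = y_{West}(259 − 4(y_{West} + y_{North})) − 25y_{West}.
∂π/∂y_{West} = 234 − 8y_{West} − 4y_{North} = 0, so y_{West} = 29.25 − 0.5y_{North}.
By the same steps for North: y_{North} = 28.125 − 0.5y_{West}.
Solving the two reaction functions simultaneously: (1 − (−0.5)(−0.5))y_{West} = 29.25 − 0.5·28.125, so 0.75y_{West} = 15.1875 and y_{West} = 20.25.
Then y_{North} = 28.125 − 0.5·20.25 = 18.

20.25, 18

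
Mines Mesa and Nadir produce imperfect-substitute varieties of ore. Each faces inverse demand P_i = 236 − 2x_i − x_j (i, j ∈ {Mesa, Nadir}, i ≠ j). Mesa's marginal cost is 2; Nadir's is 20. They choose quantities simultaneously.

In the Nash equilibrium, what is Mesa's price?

98

Mine Mesa's profit: π = x_{Mesa}(236 − 2x_{Mesa} − x_{Nadir}) − 2x_{Mesa}.
∂π/∂x_{Mesa} = 234 − 4x_{Mesa} − x_{Nadir} = 0 ⇒ x_{Mesa} = 58.5 − 0.25x_{Nadir}.
Similarly x_{Nadir} = 54 − 0.25x_{Mesa}.
Substituting the second reaction function into the first: x_{Mesa} = 58.5 − 0.25(54 − 0.25x_{Mesa}), which gives 0.9375x_{Mesa} = 45 ⇒ x_{Mesa} = 48.
Then x_{Nadir} = 54 − 0.25·48 = 42.
P_{Mesa} = 236 − 2·48 − 42 = 98.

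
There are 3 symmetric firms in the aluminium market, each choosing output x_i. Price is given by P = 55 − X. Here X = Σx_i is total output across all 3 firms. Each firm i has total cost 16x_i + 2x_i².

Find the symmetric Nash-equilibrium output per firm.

4.875

A representative firm's profit is π_i = x_i(55 − X) − 16x_i − 2x_i², with X = x_i + Σ_{j≠i} x_j.
First-order condition: 39 − 6x_i − Σ_{j≠i} x_j = 0.
Imposing symmetry (x_j = x for all j) turns Σ_{j≠i} x_j into 2x, so 39 = 8x and x = 4.875.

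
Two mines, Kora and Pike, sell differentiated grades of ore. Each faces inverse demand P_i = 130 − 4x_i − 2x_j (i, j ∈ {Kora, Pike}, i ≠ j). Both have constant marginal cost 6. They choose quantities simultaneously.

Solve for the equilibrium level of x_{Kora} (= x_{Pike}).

12.4

Mine Kora's profit: π = x_{Kora}(130 − 4x_{Kora} − 2x_{Pike}) − 6x_{Kora}.
∂π/∂x_{Kora} = 124 − 8x_{Kora} − 2x_{Pike} = 0 ⇒ x_{Kora} = 15.5 − 0.25x_{Pike}.
The game is symmetric, so in equilibrium x_{Pike} = x_{Kora}: the reaction function gives 1.25x_{Kora} = 15.5, hence x_{Kora} = 12.4.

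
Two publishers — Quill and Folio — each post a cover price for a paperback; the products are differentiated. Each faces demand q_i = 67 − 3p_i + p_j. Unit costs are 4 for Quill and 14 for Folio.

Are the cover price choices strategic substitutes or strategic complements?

strategic complements

Quill's profit: π = (p_{Quill} − 4)(67 − 3p_{Quill} + p_{Folio}).
∂π/∂p_{Quill} = 79 − 6p_{Quill} + p_{Folio} = 0 ⇒ p_{Quill} = 79/6 + (1/6)p_{Folio}.
The best-response slope dp_{Quill}/dp_{Folio} = 1/6 > 0: the reaction function is upward-sloping, so the choices are strategic complements.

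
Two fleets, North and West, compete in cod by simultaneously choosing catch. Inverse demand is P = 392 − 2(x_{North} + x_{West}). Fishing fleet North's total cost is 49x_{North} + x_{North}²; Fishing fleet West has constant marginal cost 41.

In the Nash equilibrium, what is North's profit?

3366.75

Fishing fleet North's profit: π = x_{North}(392 − 2(x_{North} + x_{West})) − 49x_{North} − x_{North}².
∂π/∂x_{North} = 343 − 6x_{North} − 2x_{West} = 0, so x_{North} = 343/6 − (1/3)x_{West}.
For West: ∂π/∂x_{West} = 351 − 4x_{West} − 2x_{North} = 0 ⇒ x_{West} = 87.75 − 0.5x_{North}.
Solving the two reaction functions simultaneously: (1 − (−1/3)(−0.5))x_{North} = 343/6 − (1/3)·87.75, so (5/6)x_{North} = 335/12 and x_{North} = 33.5.
Then x_{West} = 87.75 − 0.5·33.5 = 71.
Price P = 392 − 2·104.5 = 183.
North's profit: (183 − 49)·33.5 − (33.5)² = 3366.75.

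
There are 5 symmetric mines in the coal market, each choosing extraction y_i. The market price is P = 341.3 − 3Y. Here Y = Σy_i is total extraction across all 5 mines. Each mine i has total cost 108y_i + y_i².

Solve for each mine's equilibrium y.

A representative mine's profit is π_i = y_i(341.3 − 3Y) − 108y_i − y_i², with Y = y_i + Σ_{j≠i} y_j.
First-order condition: 233.3 − 8y_i − 3Σ_{j≠i} y_j = 0.
With identical mines, set every y_j = y: then 233.3 − 8y − 12y = 0, i.e. y = 233.3/20 = 11.665.

11.665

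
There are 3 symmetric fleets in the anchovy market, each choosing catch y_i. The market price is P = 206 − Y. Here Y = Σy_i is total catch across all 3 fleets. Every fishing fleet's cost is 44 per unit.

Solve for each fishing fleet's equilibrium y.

A representative fishing fleet's profit is π_i = y_i(206 − Y) − 44y_i, with Y = y_i + Σ_{j≠i} y_j.
First-order condition: 162 − 2y_i − Σ_{j≠i} y_j = 0.
In a symmetric equilibrium every fishing fleet chooses the same y, so Σ_{j≠i} y_j = 2y. The condition becomes 162 − 4y = 0, giving y = 162/4 = 40.5.

40.5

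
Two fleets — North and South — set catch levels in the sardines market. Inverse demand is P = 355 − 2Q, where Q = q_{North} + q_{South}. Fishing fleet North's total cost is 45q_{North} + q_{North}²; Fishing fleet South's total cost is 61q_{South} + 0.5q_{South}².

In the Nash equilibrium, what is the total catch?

Fishing fleet North's profit: π = q_{North}(355 − 2(q_{North} + q_{South})) − 45q_{North} − q_{North}².
∂π/∂q_{North} = 310 − 6q_{North} − 2q_{South} = 0, so q_{North} = 155/3 − (1/3)q_{South}.
For South: ∂π/∂q_{South} = 294 − 5q_{South} − 2q_{North} = 0 ⇒ q_{South} = 58.8 − 0.4q_{North}.
Plugging q_{South} into North's best response: q_{North} = 155/3 − (1/3)(58.8 − 0.4q_{North}) ⇒ (13/15)q_{North} = 481/15, so q_{North} = 37.
Then q_{South} = 58.8 − 0.4·37 = 44.
Total catch: 37 + 44 = 81.

81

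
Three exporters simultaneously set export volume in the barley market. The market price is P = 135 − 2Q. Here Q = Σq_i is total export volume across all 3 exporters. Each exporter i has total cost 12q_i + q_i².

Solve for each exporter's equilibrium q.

12.3

A representative exporter's profit is π_i = q_i(135 − 2Q) − 12q_i − q_i², with Q = q_i + Σ_{j≠i} q_j.
First-order condition: 123 − 6q_i − 2Σ_{j≠i} q_j = 0.
In a symmetric equilibrium every exporter chooses the same q, so Σ_{j≠i} q_j = 2q. The condition becomes 123 − 10q = 0, giving q = 123/10 = 12.3.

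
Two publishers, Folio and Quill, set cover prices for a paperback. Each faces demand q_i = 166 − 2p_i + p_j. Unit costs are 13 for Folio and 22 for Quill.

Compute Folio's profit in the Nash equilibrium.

5449.68

Folio's profit: π = (p_{Folio} − 13)(166 − 2p_{Folio} + p_{Quill}).
∂π/∂p_{Folio} = 192 − 4p_{Folio} + p_{Quill} = 0 ⇒ p_{Folio} = 48 + 0.25p_{Quill}.
Similarly p_{Quill} = 52.5 + 0.25p_{Folio}.
Plugging p_{Quill} into Folio's best response: p_{Folio} = 48 + 0.25(52.5 + 0.25p_{Folio}) ⇒ 0.9375p_{Folio} = 61.125, so p_{Folio} = 65.2.
Then p_{Quill} = 52.5 + 0.25·65.2 = 68.8.
q_{Folio} = 166 − 2·65.2 + 68.8 = 104.4.
Profit = (65.2 − 13)·104.4 = 5449.68.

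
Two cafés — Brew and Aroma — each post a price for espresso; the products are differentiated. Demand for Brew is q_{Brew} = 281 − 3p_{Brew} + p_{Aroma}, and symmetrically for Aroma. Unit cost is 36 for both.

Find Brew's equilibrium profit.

Brew's profit: π = (p_{Brew} − 36)(281 − 3p_{Brew} + p_{Aroma}).
∂π/∂p_{Brew} = 389 − 6p_{Brew} + p_{Aroma} = 0 ⇒ p_{Brew} = 389/6 + (1/6)p_{Aroma}.
The game is symmetric, so in equilibrium p_{Aroma} = p_{Brew}: the reaction function gives (5/6)p_{Brew} = 389/6, hence p_{Brew} = 77.8.
q_{Brew} = 281 − 3·77.8 + 77.8 = 125.4.
Profit = (77.8 − 36)·125.4 = 5241.72.

5241.72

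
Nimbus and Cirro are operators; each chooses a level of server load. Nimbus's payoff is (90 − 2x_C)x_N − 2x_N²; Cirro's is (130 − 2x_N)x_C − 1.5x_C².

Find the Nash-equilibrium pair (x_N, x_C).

1.25, 42.5

Expanding Nimbus's payoff: 90x_N − 2x_Cx_N − 2x_N².
∂π/∂x_N = 90 − 2x_C − 4x_N = 0, so x_N = 22.5 − 0.5x_C.
Likewise for Cirro: x_C = 130/3 − (2/3)x_N.
Plugging x_C into Nimbus's best response: x_N = 22.5 − 0.5(130/3 − (2/3)x_N) ⇒ (2/3)x_N = 5/6, so x_N = 1.25.
Then x_C = 130/3 − (2/3)·1.25 = 42.5.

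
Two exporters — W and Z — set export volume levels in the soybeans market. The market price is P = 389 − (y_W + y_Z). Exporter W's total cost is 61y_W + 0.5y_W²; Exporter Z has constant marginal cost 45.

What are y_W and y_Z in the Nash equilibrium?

Exporter W's profit: π = y_W(389 − (y_W + y_Z)) − 61y_W − 0.5y_W².
∂π/∂y_W = 328 − 3y_W − y_Z = 0, so y_W = 328/3 − (1/3)y_Z.
For Z: ∂π/∂y_Z = 344 − 2y_Z − y_W = 0 ⇒ y_Z = 172 − 0.5y_W.
Solving the two reaction functions simultaneously: (1 − (−1/3)(−0.5))y_W = 328/3 − (1/3)·172, so (5/6)y_W = 52 and y_W = 62.4.
Then y_Z = 172 − 0.5·62.4 = 140.8.

62.4, 140.8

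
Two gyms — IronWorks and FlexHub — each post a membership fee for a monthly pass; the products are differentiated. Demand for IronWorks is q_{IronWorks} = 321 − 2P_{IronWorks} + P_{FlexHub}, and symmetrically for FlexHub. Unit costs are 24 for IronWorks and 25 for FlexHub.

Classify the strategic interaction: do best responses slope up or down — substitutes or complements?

IronWorks's profit: π = (P_{IronWorks} − 24)(321 − 2P_{IronWorks} + P_{FlexHub}).
∂π/∂P_{IronWorks} = 369 − 4P_{IronWorks} + P_{FlexHub} = 0 ⇒ P_{IronWorks} = 92.25 + 0.25P_{FlexHub}.
The best-response slope dP_{IronWorks}/dP_{FlexHub} = 0.25 > 0: the reaction function is upward-sloping, so the choices are strategic complements.

strategic complements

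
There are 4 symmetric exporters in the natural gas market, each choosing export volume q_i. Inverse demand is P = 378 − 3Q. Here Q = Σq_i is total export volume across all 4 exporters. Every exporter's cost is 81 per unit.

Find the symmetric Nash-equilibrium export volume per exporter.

19.8

A representative exporter's profit is π_i = q_i(378 − 3Q) − 81q_i, with Q = q_i + Σ_{j≠i} q_j.
First-order condition: 297 − 6q_i − 3Σ_{j≠i} q_j = 0.
Imposing symmetry (q_j = q for all j) turns Σ_{j≠i} q_j into 3q, so 297 = 15q and q = 19.8.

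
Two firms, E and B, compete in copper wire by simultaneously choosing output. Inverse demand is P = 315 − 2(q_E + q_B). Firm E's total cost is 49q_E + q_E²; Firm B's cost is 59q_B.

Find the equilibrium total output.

77.8

Firm E's profit: π = q_E(315 − 2(q_E + q_B)) − 49q_E − q_E².
∂π/∂q_E = 266 − 6q_E − 2q_B = 0, so q_E = 133/3 − (1/3)q_B.
For B: ∂π/∂q_B = 256 − 4q_B − 2q_E = 0 ⇒ q_B = 64 − 0.5q_E.
Plugging q_B into E's best response: q_E = 133/3 − (1/3)(64 − 0.5q_E) ⇒ (5/6)q_E = 23, so q_E = 27.6.
Then q_B = 64 − 0.5·27.6 = 50.2.
Total output: 27.6 + 50.2 = 77.8.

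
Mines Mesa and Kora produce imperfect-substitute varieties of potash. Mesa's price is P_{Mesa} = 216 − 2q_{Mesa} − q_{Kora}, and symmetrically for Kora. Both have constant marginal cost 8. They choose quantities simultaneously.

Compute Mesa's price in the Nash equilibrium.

Mine Mesa's profit: π = q_{Mesa}(216 − 2q_{Mesa} − q_{Kora}) − 8q_{Mesa}.
∂π/∂q_{Mesa} = 208 − 4q_{Mesa} − q_{Kora} = 0 ⇒ q_{Mesa} = 52 − 0.25q_{Kora}.
By symmetry q_{Kora} = q_{Mesa}; substituting into the reaction function, 1.25q_{Mesa} = 52 and q_{Mesa} = 41.6.
P_{Mesa} = 216 − 2·41.6 − 41.6 = 91.2.

91.2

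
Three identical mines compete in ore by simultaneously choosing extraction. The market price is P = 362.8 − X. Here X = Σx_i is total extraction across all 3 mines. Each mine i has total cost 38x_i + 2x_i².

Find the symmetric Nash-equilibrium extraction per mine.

A representative mine's profit is π_i = x_i(362.8 − X) − 38x_i − 2x_i², with X = x_i + Σ_{j≠i} x_j.
First-order condition: 324.8 − 6x_i − Σ_{j≠i} x_j = 0.
In a symmetric equilibrium every mine chooses the same x, so Σ_{j≠i} x_j = 2x. The condition becomes 324.8 − 8x = 0, giving x = 324.8/8 = 40.6.

40.6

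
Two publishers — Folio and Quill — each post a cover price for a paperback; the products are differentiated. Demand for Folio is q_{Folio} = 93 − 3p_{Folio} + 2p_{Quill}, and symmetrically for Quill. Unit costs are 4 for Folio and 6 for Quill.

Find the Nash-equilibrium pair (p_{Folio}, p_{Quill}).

26.625, 27.375

Folio's profit: π = (p_{Folio} − 4)(93 − 3p_{Folio} + 2p_{Quill}).
∂π/∂p_{Folio} = 105 − 6p_{Folio} + 2p_{Quill} = 0 ⇒ p_{Folio} = 17.5 + (1/3)p_{Quill}.
Similarly p_{Quill} = 18.5 + (1/3)p_{Folio}.
Substituting the second reaction function into the first: p_{Folio} = 17.5 + (1/3)(18.5 + (1/3)p_{Folio}), which gives (8/9)p_{Folio} = 71/3 ⇒ p_{Folio} = 26.625.
Then p_{Quill} = 18.5 + (1/3)·26.625 = 27.375.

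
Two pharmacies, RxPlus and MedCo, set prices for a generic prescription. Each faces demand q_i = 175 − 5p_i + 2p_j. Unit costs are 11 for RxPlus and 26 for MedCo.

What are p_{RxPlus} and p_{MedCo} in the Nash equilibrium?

30.3125, 36.5625

RxPlus's profit: π = (p_{RxPlus} − 11)(175 − 5p_{RxPlus} + 2p_{MedCo}).
∂π/∂p_{RxPlus} = 230 − 10p_{RxPlus} + 2p_{MedCo} = 0 ⇒ p_{RxPlus} = 23 + 0.2p_{MedCo}.
Similarly p_{MedCo} = 30.5 + 0.2p_{RxPlus}.
Substituting the second reaction function into the first: p_{RxPlus} = 23 + 0.2(30.5 + 0.2p_{RxPlus}), which gives 0.96p_{RxPlus} = 29.1 ⇒ p_{RxPlus} = 30.3125.
Then p_{MedCo} = 30.5 + 0.2·30.3125 = 36.5625.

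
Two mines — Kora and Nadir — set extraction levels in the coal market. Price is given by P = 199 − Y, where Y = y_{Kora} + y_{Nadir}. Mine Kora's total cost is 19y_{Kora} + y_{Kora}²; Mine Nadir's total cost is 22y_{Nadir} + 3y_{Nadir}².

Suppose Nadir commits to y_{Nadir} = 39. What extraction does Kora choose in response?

35.25

Mine Kora's profit: π = y_{Kora}(199 − (y_{Kora} + y_{Nadir})) − 19y_{Kora} − y_{Kora}².
∂π/∂y_{Kora} = 180 − 4y_{Kora} − y_{Nadir} = 0, so y_{Kora} = 45 − 0.25y_{Nadir}.
At y_{Nadir} = 39: y_{Kora} = 45 − 0.25·39 = 35.25.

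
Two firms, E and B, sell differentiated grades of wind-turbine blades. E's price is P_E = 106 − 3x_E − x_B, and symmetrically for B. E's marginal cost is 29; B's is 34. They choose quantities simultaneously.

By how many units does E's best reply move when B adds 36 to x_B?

Firm E's profit: π = x_E(106 − 3x_E − x_B) − 29x_E.
∂π/∂x_E = 77 − 6x_E − x_B = 0 ⇒ x_E = 77/6 − (1/6)x_B.
The reaction-function slope is −1/6, so a 36-unit rise in x_B moves x_E by −1/6 × 36 = −6. E's best response falls — the actions are strategic substitutes.

-6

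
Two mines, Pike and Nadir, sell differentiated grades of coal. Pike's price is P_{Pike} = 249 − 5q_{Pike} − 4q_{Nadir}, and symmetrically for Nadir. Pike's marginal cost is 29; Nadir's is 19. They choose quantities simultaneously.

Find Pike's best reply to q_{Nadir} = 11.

Mine Pike's profit: π = q_{Pike}(249 − 5q_{Pike} − 4q_{Nadir}) − 29q_{Pike}.
∂π/∂q_{Pike} = 220 − 10q_{Pike} − 4q_{Nadir} = 0 ⇒ q_{Pike} = 22 − 0.4q_{Nadir}.
At q_{Nadir} = 11: q_{Pike} = 22 − 0.4·11 = 17.6.

17.6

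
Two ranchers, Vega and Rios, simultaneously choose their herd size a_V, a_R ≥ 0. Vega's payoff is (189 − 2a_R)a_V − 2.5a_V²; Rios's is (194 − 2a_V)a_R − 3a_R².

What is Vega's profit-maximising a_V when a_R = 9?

Expanding Vega's payoff: 189a_V − 2a_Ra_V − 2.5a_V².
∂π/∂a_V = 189 − 2a_R − 5a_V = 0, so a_V = 37.8 − 0.4a_R.
At a_R = 9: a_V = 37.8 − 0.4·9 = 34.2.

34.2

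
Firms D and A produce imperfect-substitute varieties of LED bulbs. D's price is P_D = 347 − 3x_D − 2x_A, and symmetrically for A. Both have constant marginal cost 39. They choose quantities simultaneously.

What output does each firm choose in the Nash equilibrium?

38.5

Firm D's profit: π = x_D(347 − 3x_D − 2x_A) − 39x_D.
∂π/∂x_D = 308 − 6x_D − 2x_A = 0 ⇒ x_D = 154/3 − (1/3)x_A.
By symmetry x_A = x_D; substituting into the reaction function, (4/3)x_D = 154/3 and x_D = 38.5.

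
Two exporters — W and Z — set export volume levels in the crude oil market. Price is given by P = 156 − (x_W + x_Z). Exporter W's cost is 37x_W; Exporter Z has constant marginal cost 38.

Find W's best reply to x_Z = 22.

48.5

Exporter W's profit: π = x_W(156 − (x_W + x_Z)) − 37x_W.
∂π/∂x_W = 119 − 2x_W − x_Z = 0, so x_W = 59.5 − 0.5x_Z.
At x_Z = 22: x_W = 59.5 − 0.5·22 = 48.5.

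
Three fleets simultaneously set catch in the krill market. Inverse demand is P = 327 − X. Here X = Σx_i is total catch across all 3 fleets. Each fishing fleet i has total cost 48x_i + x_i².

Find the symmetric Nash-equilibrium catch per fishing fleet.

46.5

A representative fishing fleet's profit is π_i = x_i(327 − X) − 48x_i − x_i², with X = x_i + Σ_{j≠i} x_j.
First-order condition: 279 − 4x_i − Σ_{j≠i} x_j = 0.
With identical fishing fleets, set every x_j = x: then 279 − 4x − 2x = 0, i.e. x = 279/6 = 46.5.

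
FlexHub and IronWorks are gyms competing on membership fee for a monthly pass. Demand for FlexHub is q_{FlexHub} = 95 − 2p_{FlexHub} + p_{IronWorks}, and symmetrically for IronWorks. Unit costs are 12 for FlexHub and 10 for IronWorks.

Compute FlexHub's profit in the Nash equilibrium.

1501.52

FlexHub's profit: π = (p_{FlexHub} − 12)(95 − 2p_{FlexHub} + p_{IronWorks}).
∂π/∂p_{FlexHub} = 119 − 4p_{FlexHub} + p_{IronWorks} = 0 ⇒ p_{FlexHub} = 29.75 + 0.25p_{IronWorks}.
Similarly p_{IronWorks} = 28.75 + 0.25p_{FlexHub}.
Solving the two reaction functions simultaneously: (1 − (0.25)(0.25))p_{FlexHub} = 29.75 + 0.25·28.75, so 0.9375p_{FlexHub} = 36.9375 and p_{FlexHub} = 39.4.
Then p_{IronWorks} = 28.75 + 0.25·39.4 = 38.6.
q_{FlexHub} = 95 − 2·39.4 + 38.6 = 54.8.
Profit = (39.4 − 12)·54.8 = 1501.52.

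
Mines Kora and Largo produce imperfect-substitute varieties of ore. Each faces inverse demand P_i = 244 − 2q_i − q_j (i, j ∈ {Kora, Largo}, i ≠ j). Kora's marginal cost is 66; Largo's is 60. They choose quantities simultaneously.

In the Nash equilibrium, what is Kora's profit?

2478.08

Mine Kora's profit: π = q_{Kora}(244 − 2q_{Kora} − q_{Largo}) − 66q_{Kora}.
∂π/∂q_{Kora} = 178 − 4q_{Kora} − q_{Largo} = 0 ⇒ q_{Kora} = 44.5 − 0.25q_{Largo}.
Similarly q_{Largo} = 46 − 0.25q_{Kora}.
Plugging q_{Largo} into Kora's best response: q_{Kora} = 44.5 − 0.25(46 − 0.25q_{Kora}) ⇒ 0.9375q_{Kora} = 33, so q_{Kora} = 35.2.
Then q_{Largo} = 46 − 0.25·35.2 = 37.2.
P_{Kora} = 244 − 2·35.2 − 37.2 = 136.4.
Profit = (136.4 − 66)·35.2 = 2478.08.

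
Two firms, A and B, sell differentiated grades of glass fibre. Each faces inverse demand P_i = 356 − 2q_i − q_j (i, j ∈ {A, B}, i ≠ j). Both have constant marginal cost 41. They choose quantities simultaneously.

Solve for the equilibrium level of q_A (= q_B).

Firm A's profit: π = q_A(356 − 2q_A − q_B) − 41q_A.
∂π/∂q_A = 315 − 4q_A − q_B = 0 ⇒ q_A = 78.75 − 0.25q_B.
The game is symmetric, so in equilibrium q_B = q_A: the reaction function gives 1.25q_A = 78.75, hence q_A = 63.

63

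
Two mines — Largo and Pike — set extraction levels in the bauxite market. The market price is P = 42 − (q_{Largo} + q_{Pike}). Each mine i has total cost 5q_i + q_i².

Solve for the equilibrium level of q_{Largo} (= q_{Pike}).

7.4

Mine Largo's profit: π = q_{Largo}(42 − (q_{Largo} + q_{Pike})) − 5q_{Largo} − q_{Largo}².
∂π/∂q_{Largo} = 37 − 4q_{Largo} − q_{Pike} = 0, so q_{Largo} = 9.25 − 0.25q_{Pike}.
The game is symmetric, so in equilibrium q_{Pike} = q_{Largo}: the reaction function gives 1.25q_{Largo} = 9.25, hence q_{Largo} = 7.4.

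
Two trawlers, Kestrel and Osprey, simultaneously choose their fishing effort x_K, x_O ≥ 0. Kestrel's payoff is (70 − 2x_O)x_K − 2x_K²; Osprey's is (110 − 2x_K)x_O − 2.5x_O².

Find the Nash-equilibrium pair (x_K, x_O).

Expanding Kestrel's payoff: 70x_K − 2x_Ox_K − 2x_K².
∂π/∂x_K = 70 − 2x_O − 4x_K = 0, so x_K = 17.5 − 0.5x_O.
Likewise for Osprey: x_O = 22 − 0.4x_K.
Substituting the second reaction function into the first: x_K = 17.5 − 0.5(22 − 0.4x_K), which gives 0.8x_K = 6.5 ⇒ x_K = 8.125.
Then x_O = 22 − 0.4·8.125 = 18.75.

8.125, 18.75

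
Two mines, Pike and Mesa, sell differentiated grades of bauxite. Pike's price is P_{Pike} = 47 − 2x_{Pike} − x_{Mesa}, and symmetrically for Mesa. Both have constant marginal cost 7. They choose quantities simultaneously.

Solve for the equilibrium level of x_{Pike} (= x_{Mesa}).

Mine Pike's profit: π = x_{Pike}(47 − 2x_{Pike} − x_{Mesa}) − 7x_{Pike}.
∂π/∂x_{Pike} = 40 − 4x_{Pike} − x_{Mesa} = 0 ⇒ x_{Pike} = 10 − 0.25x_{Mesa}.
Setting x_{Pike} = x_{Mesa} in the reaction function: x_{Pike} = 10 − 0.25x_{Pike}, so x_{Pike} = 10 / 1.25 = 8.

8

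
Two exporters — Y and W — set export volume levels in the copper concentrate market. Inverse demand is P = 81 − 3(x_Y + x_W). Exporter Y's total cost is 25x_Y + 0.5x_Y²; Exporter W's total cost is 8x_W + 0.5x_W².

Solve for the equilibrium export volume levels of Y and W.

Exporter Y's profit: π = x_Y(81 − 3(x_Y + x_W)) − 25x_Y − 0.5x_Y².
∂π/∂x_Y = 56 − 7x_Y − 3x_W = 0, so x_Y = 8 − (3/7)x_W.
By the same steps for W: x_W = 73/7 − (3/7)x_Y.
Plugging x_W into Y's best response: x_Y = 8 − (3/7)(73/7 − (3/7)x_Y) ⇒ (40/49)x_Y = 173/49, so x_Y = 4.325.
Then x_W = 73/7 − (3/7)·4.325 = 8.575.

4.325, 8.575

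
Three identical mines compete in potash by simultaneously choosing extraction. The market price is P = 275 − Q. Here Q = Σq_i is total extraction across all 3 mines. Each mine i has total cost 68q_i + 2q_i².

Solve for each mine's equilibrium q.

A representative mine's profit is π_i = q_i(275 − Q) − 68q_i − 2q_i², with Q = q_i + Σ_{j≠i} q_j.
First-order condition: 207 − 6q_i − Σ_{j≠i} q_j = 0.
With identical mines, set every q_j = q: then 207 − 6q − 2q = 0, i.e. q = 207/8 = 25.875.

25.875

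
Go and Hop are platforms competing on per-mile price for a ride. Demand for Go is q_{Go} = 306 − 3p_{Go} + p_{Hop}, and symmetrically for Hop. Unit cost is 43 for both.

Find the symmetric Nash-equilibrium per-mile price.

87

Go's profit: π = (p_{Go} − 43)(306 − 3p_{Go} + p_{Hop}).
∂π/∂p_{Go} = 435 − 6p_{Go} + p_{Hop} = 0 ⇒ p_{Go} = 72.5 + (1/6)p_{Hop}.
By symmetry p_{Hop} = p_{Go}; substituting into the reaction function, (5/6)p_{Go} = 72.5 and p_{Go} = 87.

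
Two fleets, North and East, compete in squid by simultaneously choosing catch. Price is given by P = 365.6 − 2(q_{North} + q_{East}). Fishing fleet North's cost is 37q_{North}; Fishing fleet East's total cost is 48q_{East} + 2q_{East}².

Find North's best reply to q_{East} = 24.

Fishing fleet North's profit: π = q_{North}(365.6 − 2(q_{North} + q_{East})) − 37q_{North}.
∂π/∂q_{North} = 328.6 − 4q_{North} − 2q_{East} = 0, so q_{North} = 82.15 − 0.5q_{East}.
At q_{East} = 24: q_{North} = 82.15 − 0.5·24 = 70.15.

70.15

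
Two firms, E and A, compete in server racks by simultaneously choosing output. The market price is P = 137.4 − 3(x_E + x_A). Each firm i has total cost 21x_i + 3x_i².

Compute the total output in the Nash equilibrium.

15.52

Firm E's profit: π = x_E(137.4 − 3(x_E + x_A)) − 21x_E − 3x_E².
∂π/∂x_E = 116.4 − 12x_E − 3x_A = 0, so x_E = 9.7 − 0.25x_A.
By symmetry x_A = x_E; substituting into the reaction function, 1.25x_E = 9.7 and x_E = 7.76.
Total output: 7.76 + 7.76 = 15.52.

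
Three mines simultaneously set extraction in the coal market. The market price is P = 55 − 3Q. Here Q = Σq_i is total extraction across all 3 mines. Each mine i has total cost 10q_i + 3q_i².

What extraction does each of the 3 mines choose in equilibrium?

A representative mine's profit is π_i = q_i(55 − 3Q) − 10q_i − 3q_i², with Q = q_i + Σ_{j≠i} q_j.
First-order condition: 45 − 12q_i − 3Σ_{j≠i} q_j = 0.
In a symmetric equilibrium every mine chooses the same q, so Σ_{j≠i} q_j = 2q. The condition becomes 45 − 18q = 0, giving q = 45/18 = 2.5.

2.5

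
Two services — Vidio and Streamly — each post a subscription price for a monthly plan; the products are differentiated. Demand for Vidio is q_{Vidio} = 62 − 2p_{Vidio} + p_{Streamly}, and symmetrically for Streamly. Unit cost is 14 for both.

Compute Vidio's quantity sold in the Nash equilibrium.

32

Vidio's profit: π = (p_{Vidio} − 14)(62 − 2p_{Vidio} + p_{Streamly}).
∂π/∂p_{Vidio} = 90 − 4p_{Vidio} + p_{Streamly} = 0 ⇒ p_{Vidio} = 22.5 + 0.25p_{Streamly}.
Setting p_{Vidio} = p_{Streamly} in the reaction function: p_{Vidio} = 22.5 + 0.25p_{Vidio}, so p_{Vidio} = 22.5 / 0.75 = 30.
q_{Vidio} = 62 − 2·30 + 30 = 32.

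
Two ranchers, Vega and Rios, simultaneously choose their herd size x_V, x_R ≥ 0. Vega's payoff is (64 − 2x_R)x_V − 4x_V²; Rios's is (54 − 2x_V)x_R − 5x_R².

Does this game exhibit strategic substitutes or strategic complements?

strategic substitutes

Expanding Vega's payoff: 64x_V − 2x_Rx_V − 4x_V².
∂π/∂x_V = 64 − 2x_R − 8x_V = 0, so x_V = 8 − 0.25x_R.
The best-response slope dx_V/dx_R = −0.25 < 0: the reaction function is downward-sloping, so the choices are strategic substitutes.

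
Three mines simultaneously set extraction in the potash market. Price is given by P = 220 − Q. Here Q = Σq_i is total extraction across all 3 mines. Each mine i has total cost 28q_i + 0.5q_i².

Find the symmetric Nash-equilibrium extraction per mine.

38.4

A representative mine's profit is π_i = q_i(220 − Q) − 28q_i − 0.5q_i², with Q = q_i + Σ_{j≠i} q_j.
First-order condition: 192 − 3q_i − Σ_{j≠i} q_j = 0.
Imposing symmetry (q_j = q for all j) turns Σ_{j≠i} q_j into 2q, so 192 = 5q and q = 38.4.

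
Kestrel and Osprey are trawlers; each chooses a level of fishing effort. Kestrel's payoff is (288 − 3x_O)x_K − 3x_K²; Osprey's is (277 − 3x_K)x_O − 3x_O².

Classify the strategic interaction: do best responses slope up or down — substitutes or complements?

Expanding Kestrel's payoff: 288x_K − 3x_Ox_K − 3x_K².
∂π/∂x_K = 288 − 3x_O − 6x_K = 0, so x_K = 48 − 0.5x_O.
The best-response slope dx_K/dx_O = −0.5 < 0: the reaction function is downward-sloping, so the choices are strategic substitutes.

strategic substitutes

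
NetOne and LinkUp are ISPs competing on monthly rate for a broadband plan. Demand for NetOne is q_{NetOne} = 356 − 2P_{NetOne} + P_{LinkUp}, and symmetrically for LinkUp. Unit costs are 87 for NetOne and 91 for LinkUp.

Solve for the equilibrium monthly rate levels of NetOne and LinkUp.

177.2, 178.8

NetOne's profit: π = (P_{NetOne} − 87)(356 − 2P_{NetOne} + P_{LinkUp}).
∂π/∂P_{NetOne} = 530 − 4P_{NetOne} + P_{LinkUp} = 0 ⇒ P_{NetOne} = 132.5 + 0.25P_{LinkUp}.
Similarly P_{LinkUp} = 134.5 + 0.25P_{NetOne}.
Solving the two reaction functions simultaneously: (1 − (0.25)(0.25))P_{NetOne} = 132.5 + 0.25·134.5, so 0.9375P_{NetOne} = 166.125 and P_{NetOne} = 177.2.
Then P_{LinkUp} = 134.5 + 0.25·177.2 = 178.8.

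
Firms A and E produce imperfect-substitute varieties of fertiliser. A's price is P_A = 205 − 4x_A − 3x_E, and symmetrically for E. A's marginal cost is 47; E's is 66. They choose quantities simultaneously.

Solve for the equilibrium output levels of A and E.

Firm A's profit: π = x_A(205 − 4x_A − 3x_E) − 47x_A.
∂π/∂x_A = 158 − 8x_A − 3x_E = 0 ⇒ x_A = 19.75 − 0.375x_E.
Similarly x_E = 17.375 − 0.375x_A.
Substituting the second reaction function into the first: x_A = 19.75 − 0.375(17.375 − 0.375x_A), which gives (55/64)x_A = 847/64 ⇒ x_A = 15.4.
Then x_E = 17.375 − 0.375·15.4 = 11.6.

15.4, 11.6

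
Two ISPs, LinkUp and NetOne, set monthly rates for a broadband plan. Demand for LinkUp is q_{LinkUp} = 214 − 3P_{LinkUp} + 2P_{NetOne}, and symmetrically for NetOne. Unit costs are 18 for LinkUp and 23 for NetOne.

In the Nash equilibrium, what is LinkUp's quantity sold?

LinkUp's profit: π = (P_{LinkUp} − 18)(214 − 3P_{LinkUp} + 2P_{NetOne}).
∂π/∂P_{LinkUp} = 268 − 6P_{LinkUp} + 2P_{NetOne} = 0 ⇒ P_{LinkUp} = 134/3 + (1/3)P_{NetOne}.
Similarly P_{NetOne} = 283/6 + (1/3)P_{LinkUp}.
Solving the two reaction functions simultaneously: (1 − (1/3)(1/3))P_{LinkUp} = 134/3 + (1/3)·(283/6), so (8/9)P_{LinkUp} = 1087/18 and P_{LinkUp} = 67.9375.
Then P_{NetOne} = 283/6 + (1/3)·67.9375 = 69.8125.
q_{LinkUp} = 214 − 3·67.9375 + 2·69.8125 = 149.8125.

149.8125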